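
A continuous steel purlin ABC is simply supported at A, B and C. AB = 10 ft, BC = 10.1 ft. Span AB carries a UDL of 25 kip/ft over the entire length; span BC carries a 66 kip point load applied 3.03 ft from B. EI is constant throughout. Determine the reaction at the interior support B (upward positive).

R_B = 214 kip

Insert a hinge at B; M_B is the redundant, and each span becomes simply supported.
Rotations at B on the released spans (each span's end-slope, ×1/EI):
  span AB: UDL 25: wL³/(24EI) = 1042/EI
  span BC: point load 66 at a = 3.03: Pab(L + b)/(6LEI) = 400.6/EI
  relative rotation θ_0 = (1042 + 400.6)/EI = 1442/EI
A unit hogging moment at B produces rotation L₁/(3EI) + L₂/(3EI) = 6.7/EI.
Slope continuity at B: θ_0 = M_B·6.7/EI, so M_B = 1442/6.7 = 215.3 kip·ft (hogging).
Span AB, ΣM about A with M_B applied at B: R_B^{AB}·10 = 1250 + 215.3, so R_B^{AB} = 146.5 kip and R_A = 250 − 146.5 = 103.5 kip.
Span BC, ΣM about C: R_B^{BC}·10.1 = 466.6 + 215.3, so R_B^{BC} = 67.51 kip and R_C = 66 − 67.51 = -1.513 kip.
R_B = 146.5 + 67.51 = 214 kip.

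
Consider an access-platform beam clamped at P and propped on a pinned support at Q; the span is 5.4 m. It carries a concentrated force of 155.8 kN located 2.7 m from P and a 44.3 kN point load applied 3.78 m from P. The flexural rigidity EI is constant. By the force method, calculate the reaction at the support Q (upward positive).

Release the roller at Q. Primary structure: cantilever fixed at P.
Deflection at Q on the released cantilever, summing each load's contribution:
  point load 155.8 at a = 2.7: Pa²(3L − a)/(6EI) = 2556/EI
  point load 44.3 at a = 3.78: Pa²(3L − a)/(6EI) = 1310/EI
  δ_0 = 3866/EI
Flexibility coefficient — unit upward force at Q: δ_{QQ} = L³/(3EI) = 52.49/EI.
Compatibility at Q: δ_0 − R_Q·δ_{QQ} = 0, so R_Q = 3866/52.49 = 73.65 kN.

R_Q = 73.65 kN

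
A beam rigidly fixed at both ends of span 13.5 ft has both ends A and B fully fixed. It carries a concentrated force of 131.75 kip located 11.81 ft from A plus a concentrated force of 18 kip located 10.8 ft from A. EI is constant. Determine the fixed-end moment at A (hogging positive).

M_A = 32.16 kip·ft

Release both end moments; the primary structure is a simply-supported span AB with redundants M_A and M_B.
Simple-span end rotations at A and B under the given loads:
  at A: point load 131.75 at a = 11.81: Pab(L + b)/(6LEI) = 493.1/EI
  at B: point load 131.75 at a = 11.81: Pab(L + a)/(6LEI) = 821.7/EI
  at A: point load 18 at a = 10.8: Pab(L + b)/(6LEI) = 105/EI
  at B: point load 18 at a = 10.8: Pab(L + a)/(6LEI) = 157.5/EI
  θ_A0 = 598.1/EI,  θ_B0 = 979.1/EI
Flexibility coefficients: a unit moment at one end gives L/(3EI) there and L/(6EI) at the far end, so f₁₁ = f₂₂ = 4.5/EI and f₁₂ = f₂₁ = 2.25/EI.
Compatibility — zero rotation at each built-in end:
  4.5 M_A + 2.25 M_B = 598.1
  2.25 M_A + 4.5 M_B = 979.1
Solving the pair gives M_A = 32.16 kip·ft and M_B = 201.5 kip·ft (hogging).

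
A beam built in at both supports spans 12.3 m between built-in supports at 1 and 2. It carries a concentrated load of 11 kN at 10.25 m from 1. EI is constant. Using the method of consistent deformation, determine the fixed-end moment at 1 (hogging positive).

M_1 = 3.132 kN·m

Release both end moments; the primary structure is a simply-supported span 12 with redundants M_1 and M_2.
Simple-span end rotations at 1 and 2 under the given loads:
  at 1: point load 11 at a = 10.25: Pab(L + b)/(6LEI) = 44.94/EI
  at 2: point load 11 at a = 10.25: Pab(L + a)/(6LEI) = 70.63/EI
  θ_10 = 44.94/EI,  θ_20 = 70.63/EI
Flexibility coefficients: a unit moment at one end gives L/(3EI) there and L/(6EI) at the far end, so f₁₁ = f₂₂ = 4.1/EI and f₁₂ = f₂₁ = 2.05/EI.
Compatibility — zero rotation at each built-in end:
  4.1 M_1 + 2.05 M_2 = 44.94
  2.05 M_1 + 4.1 M_2 = 70.63
Solving the pair gives M_1 = 3.132 kN·m and M_2 = 15.66 kN·m (hogging).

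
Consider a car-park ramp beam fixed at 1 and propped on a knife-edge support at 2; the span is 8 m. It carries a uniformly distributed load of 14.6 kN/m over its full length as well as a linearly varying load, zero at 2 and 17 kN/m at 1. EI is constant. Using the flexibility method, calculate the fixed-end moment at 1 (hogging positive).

M_1 = 189.3 kN·m

Remove the prop at 2; the released (primary) structure is a cantilever built in at 1.
Primary-structure tip deflection at 2 by superposition:
  UDL 14.6: wL⁴/(8EI) = 7475/EI
  triangular load, peak 17 at the fixed end: w₀L⁴/(30EI) = 2321/EI
  δ_0 = 9796/EI
Flexibility coefficient — unit upward force at 2: δ_{22} = L³/(3EI) = 170.7/EI.
Compatibility at 2: δ_0 − R_2·δ_{22} = 0, so R_2 = 9796/170.7 = 57.4 kN.
Moment equilibrium about 1: M_1 = Σ(load moments about 1) − R_2·L = 648.5 − 57.4×8 = 189.3 kN·m.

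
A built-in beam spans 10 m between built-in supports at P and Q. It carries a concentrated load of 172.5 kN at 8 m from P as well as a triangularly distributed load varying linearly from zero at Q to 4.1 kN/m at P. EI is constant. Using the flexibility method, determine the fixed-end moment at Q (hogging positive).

Release both end moments; the primary structure is a simply-supported span PQ with redundants M_P and M_Q.
End rotations of the released simple span under the applied load (×1/EI):
  at P: point load 172.5 at a = 8: Pab(L + b)/(6LEI) = 552/EI
  at Q: point load 172.5 at a = 8: Pab(L + a)/(6LEI) = 828/EI
  at P: triangular load, peak 4.1: w₀L³/(45EI) = 91.11/EI
  at Q: triangular load, peak 4.1: 7w₀L³/(360EI) = 79.72/EI
  θ_P0 = 643.1/EI,  θ_Q0 = 907.7/EI
Flexibility coefficients: a unit moment at one end gives L/(3EI) there and L/(6EI) at the far end, so f₁₁ = f₂₂ = 3.333/EI and f₁₂ = f₂₁ = 1.667/EI.
Compatibility — zero rotation at each built-in end:
  3.333 M_P + 1.667 M_Q = 643.1
  1.667 M_P + 3.333 M_Q = 907.7
Solving the pair gives M_P = 75.7 kN·m and M_Q = 234.5 kN·m (hogging).

M_Q = 234.5 kN·m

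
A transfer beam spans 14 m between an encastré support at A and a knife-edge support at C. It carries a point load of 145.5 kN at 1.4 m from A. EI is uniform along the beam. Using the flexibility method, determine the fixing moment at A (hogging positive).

Choose R_C as the redundant. The primary structure is the cantilever fixed at A.
Deflection at C on the released cantilever, summing each load's contribution:
  point load 145.5 at a = 1.4: Pa²(3L − a)/(6EI) = 1930/EI
Flexibility coefficient — unit upward force at C: δ_{CC} = L³/(3EI) = 914.7/EI.
The prop prevents deflection at C: R_C = δ_0/δ_{CC} = 1930/914.7 = 2.11 kN.
Moment equilibrium about A: M_A = Σ(load moments about A) − R_C·L = 203.7 − 2.11×14 = 174.2 kN·m.

M_A = 174.2 kN·m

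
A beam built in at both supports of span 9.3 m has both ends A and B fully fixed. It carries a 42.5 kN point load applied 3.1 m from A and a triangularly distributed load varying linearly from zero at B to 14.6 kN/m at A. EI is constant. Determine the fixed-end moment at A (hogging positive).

M_A = 121.7 kN·m

Release both end moments; the primary structure is a simply-supported span AB with redundants M_A and M_B.
End rotations of the released simple span under the applied load (×1/EI):
  at A: point load 42.5 at a = 3.1: Pab(L + b)/(6LEI) = 226.9/EI
  at B: point load 42.5 at a = 3.1: Pab(L + a)/(6LEI) = 181.5/EI
  at A: triangular load, peak 14.6: w₀L³/(45EI) = 261/EI
  at B: triangular load, peak 14.6: 7w₀L³/(360EI) = 228.3/EI
  θ_A0 = 487.9/EI,  θ_B0 = 409.9/EI
Flexibility coefficients: a unit moment at one end gives L/(3EI) there and L/(6EI) at the far end, so f₁₁ = f₂₂ = 3.1/EI and f₁₂ = f₂₁ = 1.55/EI.
Compatibility — zero rotation at each built-in end:
  3.1 M_A + 1.55 M_B = 487.9
  1.55 M_A + 3.1 M_B = 409.9
Solving the pair gives M_A = 121.7 kN·m and M_B = 71.37 kN·m (hogging).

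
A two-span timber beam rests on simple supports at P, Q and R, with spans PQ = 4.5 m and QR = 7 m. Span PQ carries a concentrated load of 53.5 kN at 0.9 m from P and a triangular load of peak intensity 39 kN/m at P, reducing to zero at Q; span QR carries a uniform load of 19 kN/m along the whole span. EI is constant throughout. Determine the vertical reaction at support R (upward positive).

R_R = 52.51 kN

Release continuity at Q by inserting a hinge; the redundant is the internal moment M_Q. The primary structure is two simply-supported spans PQ and QR.
End slopes at the hinge Q, treating each span as simply supported:
  span PQ: point load 53.5 at a = 0.9: Pab(L + a)/(6LEI) = 34.67/EI
  span PQ: triangular load, peak 39: 7w₀L³/(360EI) = 69.1/EI
  span QR: UDL 19: wL³/(24EI) = 271.5/EI
  relative rotation θ_0 = (103.8 + 271.5)/EI = 375.3/EI
A unit hogging moment at Q produces rotation L₁/(3EI) + L₂/(3EI) = 3.833/EI.
Slope continuity at Q: θ_0 = M_Q·3.833/EI, so M_Q = 375.3/3.833 = 97.91 kN·m (hogging).
Span QR, ΣM about R: R_Q^{QR}·7 = 465.5 + 97.91, so R_Q^{QR} = 80.49 kN and R_R = 133 − 80.49 = 52.51 kN.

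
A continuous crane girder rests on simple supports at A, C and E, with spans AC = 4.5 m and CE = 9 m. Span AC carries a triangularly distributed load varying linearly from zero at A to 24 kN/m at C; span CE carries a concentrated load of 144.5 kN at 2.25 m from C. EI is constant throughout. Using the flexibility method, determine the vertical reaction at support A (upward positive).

Take M_C as the redundant. Released structure: two simple spans AC and CE with a hinge at C.
End slopes at the hinge C, treating each span as simply supported:
  span AC: triangular load, peak 24: w₀L³/(45EI) = 48.6/EI
  span CE: point load 144.5 at a = 2.25: Pab(L + b)/(6LEI) = 640.1/EI
  relative rotation θ_0 = (48.6 + 640.1)/EI = 688.7/EI
A unit hogging moment at C produces rotation L₁/(3EI) + L₂/(3EI) = 4.5/EI.
Slope continuity at C: θ_0 = M_C·4.5/EI, so M_C = 688.7/4.5 = 153 kN·m (hogging).
Span AC, ΣM about A with M_C applied at C: R_C^{AC}·4.5 = 162 + 153, so R_C^{AC} = 70.01 kN and R_A = 54 − 70.01 = -16.01 kN.

R_A = -16.01 kN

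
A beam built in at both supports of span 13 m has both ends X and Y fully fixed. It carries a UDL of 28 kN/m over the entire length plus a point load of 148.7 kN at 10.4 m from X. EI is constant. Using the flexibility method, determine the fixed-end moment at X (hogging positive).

M_X = 456.2 kN·m

Take the two fixed-end moments M_X, M_Y as redundants; the released structure is the simple span XY.
End rotations of the released simple span under the applied load (×1/EI):
  at X: UDL 28: wL³/(24EI) = 2563/EI
  at Y: UDL 28: wL³/(24EI) = 2563/EI
  at X: point load 148.7 at a = 10.4: Pab(L + b)/(6LEI) = 804.2/EI
  at Y: point load 148.7 at a = 10.4: Pab(L + a)/(6LEI) = 1206/EI
  θ_X0 = 3367/EI,  θ_Y0 = 3769/EI
Flexibility coefficients: a unit moment at one end gives L/(3EI) there and L/(6EI) at the far end, so f₁₁ = f₂₂ = 4.333/EI and f₁₂ = f₂₁ = 2.167/EI.
Compatibility — zero rotation at each built-in end:
  4.333 M_X + 2.167 M_Y = 3367
  2.167 M_X + 4.333 M_Y = 3769
Solving the pair gives M_X = 456.2 kN·m and M_Y = 641.8 kN·m (hogging).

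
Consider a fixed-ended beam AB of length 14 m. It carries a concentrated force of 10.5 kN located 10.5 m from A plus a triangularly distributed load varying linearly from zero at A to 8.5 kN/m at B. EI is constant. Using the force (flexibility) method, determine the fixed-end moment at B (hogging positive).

Take the two fixed-end moments M_A, M_B as redundants; the released structure is the simple span AB.
End rotations of the released simple span under the applied load (×1/EI):
  at A: point load 10.5 at a = 10.5: Pab(L + b)/(6LEI) = 80.39/EI
  at B: point load 10.5 at a = 10.5: Pab(L + a)/(6LEI) = 112.5/EI
  at A: triangular load, peak 8.5: 7w₀L³/(360EI) = 453.5/EI
  at B: triangular load, peak 8.5: w₀L³/(45EI) = 518.3/EI
  θ_A0 = 533.9/EI,  θ_B0 = 630.9/EI
Flexibility coefficients: a unit moment at one end gives L/(3EI) there and L/(6EI) at the far end, so f₁₁ = f₂₂ = 4.667/EI and f₁₂ = f₂₁ = 2.333/EI.
Compatibility — zero rotation at each built-in end:
  4.667 M_A + 2.333 M_B = 533.9
  2.333 M_A + 4.667 M_B = 630.9
Solving the pair gives M_A = 62.42 kN·m and M_B = 104 kN·m (hogging).

M_B = 104 kN·m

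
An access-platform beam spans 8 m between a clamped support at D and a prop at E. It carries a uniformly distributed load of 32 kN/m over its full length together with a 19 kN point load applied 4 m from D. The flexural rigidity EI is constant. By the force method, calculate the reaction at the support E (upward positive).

R_E = 101.9 kN

Choose R_E as the redundant. The primary structure is the cantilever fixed at D.
Downward deflection at the released point E due to the loads:
  UDL 32: wL⁴/(8EI) = 16384/EI
  point load 19 at a = 4: Pa²(3L − a)/(6EI) = 1013/EI
  δ_0 = 17397/EI
Tip deflection under a unit load at E: L³/(3EI) = 170.7/EI.
Compatibility at E: δ_0 − R_E·δ_{EE} = 0, so R_E = 17397/170.7 = 101.9 kN.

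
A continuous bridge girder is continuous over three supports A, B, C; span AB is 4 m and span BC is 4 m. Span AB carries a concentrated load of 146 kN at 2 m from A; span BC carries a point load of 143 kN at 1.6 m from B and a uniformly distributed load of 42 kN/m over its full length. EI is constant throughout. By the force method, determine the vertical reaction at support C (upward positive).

R_C = 103.3 kN

Take M_B as the redundant. Released structure: two simple spans AB and BC with a hinge at B.
Discontinuity in slope at B on the released structure — sum the simple-span end rotations:
  span AB: point load 146 at a = 2: Pab(L + a)/(6LEI) = 146/EI
  span BC: point load 143 at a = 1.6: Pab(L + b)/(6LEI) = 146.4/EI
  span BC: UDL 42: wL³/(24EI) = 112/EI
  relative rotation θ_0 = (146 + 258.4)/EI = 404.4/EI
A unit hogging moment at B produces rotation L₁/(3EI) + L₂/(3EI) = 2.667/EI.
Compatibility: M_B·(L₁+L₂)/(3EI) = θ_0, giving M_B = 151.7 kN·m (hogging).
Span BC, ΣM about C: R_B^{BC}·4 = 679.2 + 151.7, so R_B^{BC} = 207.7 kN and R_C = 311 − 207.7 = 103.3 kN.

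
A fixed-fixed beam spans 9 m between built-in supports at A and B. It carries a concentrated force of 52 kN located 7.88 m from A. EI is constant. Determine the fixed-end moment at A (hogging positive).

Take the two fixed-end moments M_A, M_B as redundants; the released structure is the simple span AB.
End rotations of the released simple span under the applied load (×1/EI):
  at A: point load 52 at a = 7.88: Pab(L + b)/(6LEI) = 86.01/EI
  at B: point load 52 at a = 7.88: Pab(L + a)/(6LEI) = 143.5/EI
  θ_A0 = 86.01/EI,  θ_B0 = 143.5/EI
Flexibility coefficients: a unit moment at one end gives L/(3EI) there and L/(6EI) at the far end, so f₁₁ = f₂₂ = 3/EI and f₁₂ = f₂₁ = 1.5/EI.
Compatibility — zero rotation at each built-in end:
  3 M_A + 1.5 M_B = 86.01
  1.5 M_A + 3 M_B = 143.5
Solving the pair gives M_A = 6.346 kN·m and M_B = 44.65 kN·m (hogging).

M_A = 6.346 kN·m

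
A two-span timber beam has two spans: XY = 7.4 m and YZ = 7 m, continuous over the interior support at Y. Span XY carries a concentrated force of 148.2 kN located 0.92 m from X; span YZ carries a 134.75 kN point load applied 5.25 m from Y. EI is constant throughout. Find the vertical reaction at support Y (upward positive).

Take M_Y as the redundant. Released structure: two simple spans XY and YZ with a hinge at Y.
Rotations at Y on the released spans (each span's end-slope, ×1/EI):
  span XY: point load 148.2 at a = 0.92: Pab(L + a)/(6LEI) = 165.6/EI
  span YZ: point load 134.75 at a = 5.25: Pab(L + b)/(6LEI) = 257.9/EI
  relative rotation θ_0 = (165.6 + 257.9)/EI = 423.5/EI
A unit hogging moment at Y produces rotation L₁/(3EI) + L₂/(3EI) = 4.8/EI.
Slope continuity at Y: θ_0 = M_Y·4.8/EI, so M_Y = 423.5/4.8 = 88.22 kN·m (hogging).
Span XY, ΣM about X with M_Y applied at Y: R_Y^{XY}·7.4 = 136.3 + 88.22, so R_Y^{XY} = 30.35 kN and R_X = 148.2 − 30.35 = 117.9 kN.
Span YZ, ΣM about Z: R_Y^{YZ}·7 = 235.8 + 88.22, so R_Y^{YZ} = 46.29 kN and R_Z = 134.8 − 46.29 = 88.46 kN.
R_Y = 30.35 + 46.29 = 76.64 kN.

R_Y = 76.64 kN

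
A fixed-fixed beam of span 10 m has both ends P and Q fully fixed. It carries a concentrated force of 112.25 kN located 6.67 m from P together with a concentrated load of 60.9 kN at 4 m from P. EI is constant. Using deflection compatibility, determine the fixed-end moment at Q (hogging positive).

M_Q = 224.8 kN·m

Take the two fixed-end moments M_P, M_Q as redundants; the released structure is the simple span PQ.
On the primary (simply-supported) span, the end slopes from the loading are:
  at P: point load 112.25 at a = 6.67: Pab(L + b)/(6LEI) = 553.9/EI
  at Q: point load 112.25 at a = 6.67: Pab(L + a)/(6LEI) = 692.7/EI
  at P: point load 60.9 at a = 4: Pab(L + b)/(6LEI) = 389.8/EI
  at Q: point load 60.9 at a = 4: Pab(L + a)/(6LEI) = 341/EI
  θ_P0 = 943.7/EI,  θ_Q0 = 1034/EI
Flexibility coefficients: a unit moment at one end gives L/(3EI) there and L/(6EI) at the far end, so f₁₁ = f₂₂ = 3.333/EI and f₁₂ = f₂₁ = 1.667/EI.
Compatibility — zero rotation at each built-in end:
  3.333 M_P + 1.667 M_Q = 943.7
  1.667 M_P + 3.333 M_Q = 1034
Solving the pair gives M_P = 170.7 kN·m and M_Q = 224.8 kN·m (hogging).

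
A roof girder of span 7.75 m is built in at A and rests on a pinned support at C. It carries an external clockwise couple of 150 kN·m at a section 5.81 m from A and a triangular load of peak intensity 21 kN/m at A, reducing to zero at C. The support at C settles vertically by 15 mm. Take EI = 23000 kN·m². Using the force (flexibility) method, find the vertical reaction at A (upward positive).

R_A = 40.11 kN

Remove the prop at C; the released (primary) structure is a cantilever built in at A.
Primary-structure tip deflection at C by superposition:
  clockwise couple 150 at a = 5.81: M₀a(2L − a)/(2EI) = 4222/EI
  triangular load, peak 21 at the fixed end: w₀L⁴/(30EI) = 2525/EI
  δ_0 = 6748/EI
Tip deflection under a unit load at C: L³/(3EI) = 155.2/EI.
With EI = 23000 kN·m²: δ_0 = 0.29338 m and δ_{CC} = 0.006746 m/kN.
Compatibility — the beam at C must follow the support down by 0.015 m: δ_0 − R_C·δ_{CC} = 0.015, so R_C = (0.29338 − 0.015)/0.006746 = 41.26 kN.
Vertical equilibrium: R_A = ΣP − R_C = 81.38 − 41.26 = 40.11 kN.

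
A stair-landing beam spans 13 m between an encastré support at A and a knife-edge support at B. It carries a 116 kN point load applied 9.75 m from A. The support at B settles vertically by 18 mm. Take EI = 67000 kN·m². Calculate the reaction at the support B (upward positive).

R_B = 71.76 kN

Choose R_B as the redundant. The primary structure is the cantilever fixed at A.
Downward deflection at the released point B due to the loads:
  point load 116 at a = 9.75: Pa²(3L − a)/(6EI) = 53758/EI
Tip deflection under a unit load at B: L³/(3EI) = 732.3/EI.
With EI = 67000 kN·m²: δ_0 = 0.80236 m and δ_{BB} = 0.01093 m/kN.
Compatibility — the beam at B must follow the support down by 0.018 m: δ_0 − R_B·δ_{BB} = 0.018, so R_B = (0.80236 − 0.018)/0.01093 = 71.76 kN.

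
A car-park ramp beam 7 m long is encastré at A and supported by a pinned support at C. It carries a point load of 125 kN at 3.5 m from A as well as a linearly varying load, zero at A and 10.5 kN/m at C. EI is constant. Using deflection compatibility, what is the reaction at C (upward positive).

Choose R_C as the redundant. The primary structure is the cantilever fixed at A.
Free-end deflection of the primary structure under the applied loading (downward +):
  point load 125 at a = 3.5: Pa²(3L − a)/(6EI) = 4466/EI
  triangular load, peak 10.5 at the free end: 11w₀L⁴/(120EI) = 2311/EI
  δ_0 = 6777/EI
Flexibility coefficient — unit upward force at C: δ_{CC} = L³/(3EI) = 114.3/EI.
The prop prevents deflection at C: R_C = δ_0/δ_{CC} = 6777/114.3 = 59.27 kN.

R_C = 59.27 kN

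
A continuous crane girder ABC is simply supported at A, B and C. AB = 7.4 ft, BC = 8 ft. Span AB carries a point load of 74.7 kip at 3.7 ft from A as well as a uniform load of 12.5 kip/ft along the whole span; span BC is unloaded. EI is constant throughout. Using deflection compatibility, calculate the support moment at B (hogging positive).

M_B = 90.92 kip·ft

Insert a hinge at B; M_B is the redundant, and each span becomes simply supported.
End slopes at the hinge B, treating each span as simply supported:
  span AB: point load 74.7 at a = 3.7: Pab(L + a)/(6LEI) = 255.7/EI
  span AB: UDL 12.5: wL³/(24EI) = 211.1/EI
  relative rotation θ_0 = (466.7 + 0)/EI = 466.7/EI
A unit hogging moment at B produces rotation L₁/(3EI) + L₂/(3EI) = 5.133/EI.
Slope continuity at B: θ_0 = M_B·5.133/EI, so M_B = 466.7/5.133 = 90.92 kip·ft (hogging).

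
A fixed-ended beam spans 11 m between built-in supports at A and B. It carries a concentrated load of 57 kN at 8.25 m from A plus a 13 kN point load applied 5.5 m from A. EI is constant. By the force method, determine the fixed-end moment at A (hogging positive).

Take the two fixed-end moments M_A, M_B as redundants; the released structure is the simple span AB.
Simple-span end rotations at A and B under the given loads:
  at A: point load 57 at a = 8.25: Pab(L + b)/(6LEI) = 269.4/EI
  at B: point load 57 at a = 8.25: Pab(L + a)/(6LEI) = 377.2/EI
  at A: point load 13 at a = 5.5: Pab(L + b)/(6LEI) = 98.31/EI
  at B: point load 13 at a = 5.5: Pab(L + a)/(6LEI) = 98.31/EI
  θ_A0 = 367.7/EI,  θ_B0 = 475.5/EI
Flexibility coefficients: a unit moment at one end gives L/(3EI) there and L/(6EI) at the far end, so f₁₁ = f₂₂ = 3.667/EI and f₁₂ = f₂₁ = 1.833/EI.
Compatibility — zero rotation at each built-in end:
  3.667 M_A + 1.833 M_B = 367.7
  1.833 M_A + 3.667 M_B = 475.5
Solving the pair gives M_A = 47.27 kN·m and M_B = 106 kN·m (hogging).

M_A = 47.27 kN·m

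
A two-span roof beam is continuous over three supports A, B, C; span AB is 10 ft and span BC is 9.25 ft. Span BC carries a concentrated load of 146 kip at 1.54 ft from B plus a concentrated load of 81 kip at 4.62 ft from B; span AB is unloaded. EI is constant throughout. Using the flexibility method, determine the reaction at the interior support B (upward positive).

R_B = 193.5 kip

Release continuity at B by inserting a hinge; the redundant is the internal moment M_B. The primary structure is two simply-supported spans AB and BC.
End slopes at the hinge B, treating each span as simply supported:
  span BC: point load 146 at a = 1.54: Pab(L + b)/(6LEI) = 529.7/EI
  span BC: point load 81 at a = 4.62: Pab(L + b)/(6LEI) = 433.3/EI
  relative rotation θ_0 = (0 + 963.1)/EI = 963.1/EI
A unit hogging moment at B produces rotation L₁/(3EI) + L₂/(3EI) = 6.417/EI.
Compatibility: M_B·(L₁+L₂)/(3EI) = θ_0, giving M_B = 150.1 kip·ft (hogging).
Span AB, ΣM about A with M_B applied at B: R_B^{AB}·10 = 0 + 150.1, so R_B^{AB} = 15.01 kip and R_A = 0 − 15.01 = -15.01 kip.
Span BC, ΣM about C: R_B^{BC}·9.25 = 1501 + 150.1, so R_B^{BC} = 178.5 kip and R_C = 227 − 178.5 = 48.54 kip.
R_B = 15.01 + 178.5 = 193.5 kip.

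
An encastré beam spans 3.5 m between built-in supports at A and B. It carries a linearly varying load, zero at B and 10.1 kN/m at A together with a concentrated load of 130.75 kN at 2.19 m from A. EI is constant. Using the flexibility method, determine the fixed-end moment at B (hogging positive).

M_B = 71.18 kN·m

Take the two fixed-end moments M_A, M_B as redundants; the released structure is the simple span AB.
Simple-span end rotations at A and B under the given loads:
  at A: triangular load, peak 10.1: w₀L³/(45EI) = 9.623/EI
  at B: triangular load, peak 10.1: 7w₀L³/(360EI) = 8.42/EI
  at A: point load 130.75 at a = 2.19: Pab(L + b)/(6LEI) = 85.92/EI
  at B: point load 130.75 at a = 2.19: Pab(L + a)/(6LEI) = 101.6/EI
  θ_A0 = 95.54/EI,  θ_B0 = 110.1/EI
Flexibility coefficients: a unit moment at one end gives L/(3EI) there and L/(6EI) at the far end, so f₁₁ = f₂₂ = 1.167/EI and f₁₂ = f₂₁ = 0.5833/EI.
Compatibility — zero rotation at each built-in end:
  1.167 M_A + 0.5833 M_B = 95.54
  0.5833 M_A + 1.167 M_B = 110.1
Solving the pair gives M_A = 46.3 kN·m and M_B = 71.18 kN·m (hogging).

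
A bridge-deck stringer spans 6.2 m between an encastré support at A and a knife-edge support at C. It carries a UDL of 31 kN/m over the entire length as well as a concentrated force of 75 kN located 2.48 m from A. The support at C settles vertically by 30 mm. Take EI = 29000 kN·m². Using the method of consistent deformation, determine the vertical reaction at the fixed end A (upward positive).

Remove the prop at C; the released (primary) structure is a cantilever built in at A.
Primary-structure tip deflection at C by superposition:
  UDL 31: wL⁴/(8EI) = 5726/EI
  point load 75 at a = 2.48: Pa²(3L − a)/(6EI) = 1239/EI
  δ_0 = 6965/EI
Flexibility coefficient — unit upward force at C: δ_{CC} = L³/(3EI) = 79.44/EI.
With EI = 29000 kN·m²: δ_0 = 0.24018 m and δ_{CC} = 0.002739 m/kN.
Compatibility — the beam at C must follow the support down by 0.03 m: δ_0 − R_C·δ_{CC} = 0.03, so R_C = (0.24018 − 0.03)/0.002739 = 76.72 kN.
Vertical equilibrium: R_A = ΣP − R_C = 267.2 − 76.72 = 190.5 kN.

R_A = 190.5 kN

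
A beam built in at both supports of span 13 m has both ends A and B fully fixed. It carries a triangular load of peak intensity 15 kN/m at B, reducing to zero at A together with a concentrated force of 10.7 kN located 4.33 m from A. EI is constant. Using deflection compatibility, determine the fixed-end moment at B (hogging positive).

Take the two fixed-end moments M_A, M_B as redundants; the released structure is the simple span AB.
Simple-span end rotations at A and B under the given loads:
  at A: triangular load, peak 15: 7w₀L³/(360EI) = 640.8/EI
  at B: triangular load, peak 15: w₀L³/(45EI) = 732.3/EI
  at A: point load 10.7 at a = 4.33: Pab(L + b)/(6LEI) = 111.6/EI
  at B: point load 10.7 at a = 4.33: Pab(L + a)/(6LEI) = 89.25/EI
  θ_A0 = 752.4/EI,  θ_B0 = 821.6/EI
Flexibility coefficients: a unit moment at one end gives L/(3EI) there and L/(6EI) at the far end, so f₁₁ = f₂₂ = 4.333/EI and f₁₂ = f₂₁ = 2.167/EI.
Compatibility — zero rotation at each built-in end:
  4.333 M_A + 2.167 M_B = 752.4
  2.167 M_A + 4.333 M_B = 821.6
Solving the pair gives M_A = 105.1 kN·m and M_B = 137 kN·m (hogging).

M_B = 137 kN·m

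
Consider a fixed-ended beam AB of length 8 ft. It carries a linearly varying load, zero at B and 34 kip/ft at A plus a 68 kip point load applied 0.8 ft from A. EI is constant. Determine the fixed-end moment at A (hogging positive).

M_A = 152.9 kip·ft

Take the two fixed-end moments M_A, M_B as redundants; the released structure is the simple span AB.
On the primary (simply-supported) span, the end slopes from the loading are:
  at A: triangular load, peak 34: w₀L³/(45EI) = 386.8/EI
  at B: triangular load, peak 34: 7w₀L³/(360EI) = 338.5/EI
  at A: point load 68 at a = 0.8: Pab(L + b)/(6LEI) = 124/EI
  at B: point load 68 at a = 0.8: Pab(L + a)/(6LEI) = 71.81/EI
  θ_A0 = 510.9/EI,  θ_B0 = 410.3/EI
Flexibility coefficients: a unit moment at one end gives L/(3EI) there and L/(6EI) at the far end, so f₁₁ = f₂₂ = 2.667/EI and f₁₂ = f₂₁ = 1.333/EI.
Compatibility — zero rotation at each built-in end:
  2.667 M_A + 1.333 M_B = 510.9
  1.333 M_A + 2.667 M_B = 410.3
Solving the pair gives M_A = 152.9 kip·ft and M_B = 77.43 kip·ft (hogging).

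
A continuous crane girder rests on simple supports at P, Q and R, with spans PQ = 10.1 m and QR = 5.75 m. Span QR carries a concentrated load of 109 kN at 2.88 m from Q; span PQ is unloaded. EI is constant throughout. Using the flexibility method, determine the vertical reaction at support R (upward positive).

R_R = 47.18 kN

Take M_Q as the redundant. Released structure: two simple spans PQ and QR with a hinge at Q.
Discontinuity in slope at Q on the released structure — sum the simple-span end rotations:
  span QR: point load 109 at a = 2.88: Pab(L + b)/(6LEI) = 225.1/EI
  relative rotation θ_0 = (0 + 225.1)/EI = 225.1/EI
A unit hogging moment at Q produces rotation L₁/(3EI) + L₂/(3EI) = 5.283/EI.
Slope continuity at Q: θ_0 = M_Q·5.283/EI, so M_Q = 225.1/5.283 = 42.61 kN·m (hogging).
Span QR, ΣM about R: R_Q^{QR}·5.75 = 312.8 + 42.61, so R_Q^{QR} = 61.82 kN and R_R = 109 − 61.82 = 47.18 kN.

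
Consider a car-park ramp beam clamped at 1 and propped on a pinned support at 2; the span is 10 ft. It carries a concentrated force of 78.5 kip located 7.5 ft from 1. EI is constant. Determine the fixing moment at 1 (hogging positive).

M_1 = 91.99 kip·ft

Take the reaction at 2 as the redundant and release it; the primary structure is a cantilever fixed at 1.
Downward deflection at the released point 2 due to the loads:
  point load 78.5 at a = 7.5: Pa²(3L − a)/(6EI) = 16559/EI
Flexibility coefficient — unit upward force at 2: δ_{22} = L³/(3EI) = 333.3/EI.
Compatibility at 2: δ_0 − R_2·δ_{22} = 0, so R_2 = 16559/333.3 = 49.68 kip.
Moment equilibrium about 1: M_1 = Σ(load moments about 1) − R_2·L = 588.8 − 49.68×10 = 91.99 kip·ft.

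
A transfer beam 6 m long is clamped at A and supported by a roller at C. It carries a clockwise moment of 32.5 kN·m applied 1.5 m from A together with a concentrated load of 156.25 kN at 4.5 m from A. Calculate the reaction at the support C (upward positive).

Remove the prop at C; the released (primary) structure is a cantilever built in at A.
Downward deflection at the released point C due to the loads:
  clockwise couple 32.5 at a = 1.5: M₀a(2L − a)/(2EI) = 255.9/EI
  point load 156.25 at a = 4.5: Pa²(3L − a)/(6EI) = 7119/EI
  δ_0 = 7375/EI
Tip deflection under a unit load at C: L³/(3EI) = 72/EI.
The prop prevents deflection at C: R_C = δ_0/δ_{CC} = 7375/72 = 102.4 kN.

R_C = 102.4 kN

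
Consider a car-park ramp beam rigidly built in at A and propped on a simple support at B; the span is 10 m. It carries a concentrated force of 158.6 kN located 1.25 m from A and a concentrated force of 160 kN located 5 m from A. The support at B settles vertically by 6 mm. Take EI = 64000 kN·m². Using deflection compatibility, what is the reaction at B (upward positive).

Take the reaction at B as the redundant and release it; the primary structure is a cantilever fixed at A.
Deflection at B on the released cantilever, summing each load's contribution:
  point load 158.6 at a = 1.25: Pa²(3L − a)/(6EI) = 1187/EI
  point load 160 at a = 5: Pa²(3L − a)/(6EI) = 16667/EI
  δ_0 = 17854/EI
Flexibility coefficient — unit upward force at B: δ_{BB} = L³/(3EI) = 333.3/EI.
With EI = 64000 kN·m²: δ_0 = 0.27897 m and δ_{BB} = 0.005208 m/kN.
Compatibility — the beam at B must follow the support down by 0.006 m: δ_0 − R_B·δ_{BB} = 0.006, so R_B = (0.27897 − 0.006)/0.005208 = 52.41 kN.

R_B = 52.41 kN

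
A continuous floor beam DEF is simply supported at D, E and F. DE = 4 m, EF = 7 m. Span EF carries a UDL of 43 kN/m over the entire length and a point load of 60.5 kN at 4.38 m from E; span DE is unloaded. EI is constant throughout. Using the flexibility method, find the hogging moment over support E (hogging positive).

M_E = 211 kN·m

Take M_E as the redundant. Released structure: two simple spans DE and EF with a hinge at E.
End slopes at the hinge E, treating each span as simply supported:
  span EF: UDL 43: wL³/(24EI) = 614.5/EI
  span EF: point load 60.5 at a = 4.38: Pab(L + b)/(6LEI) = 159/EI
  relative rotation θ_0 = (0 + 773.6)/EI = 773.6/EI
A unit hogging moment at E produces rotation L₁/(3EI) + L₂/(3EI) = 3.667/EI.
Compatibility: M_E·(L₁+L₂)/(3EI) = θ_0, giving M_E = 211 kN·m (hogging).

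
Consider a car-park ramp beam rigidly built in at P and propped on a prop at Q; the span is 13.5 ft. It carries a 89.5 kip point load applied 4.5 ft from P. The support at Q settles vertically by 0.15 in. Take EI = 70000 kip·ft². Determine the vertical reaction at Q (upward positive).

R_Q = 12.19 kip

Remove the prop at Q; the released (primary) structure is a cantilever built in at P.
Deflection at Q on the released cantilever, summing each load's contribution:
  point load 89.5 at a = 4.5: Pa²(3L − a)/(6EI) = 10874/EI
Flexibility coefficient — unit upward force at Q: δ_{QQ} = L³/(3EI) = 820.1/EI.
With EI = 70000 kip·ft²: δ_0 = 0.15535 ft and δ_{QQ} = 0.011716 ft/kip.
Compatibility — the beam at Q must follow the support down by 0.0125 ft: δ_0 − R_Q·δ_{QQ} = 0.0125, so R_Q = (0.15535 − 0.0125)/0.011716 = 12.19 kip.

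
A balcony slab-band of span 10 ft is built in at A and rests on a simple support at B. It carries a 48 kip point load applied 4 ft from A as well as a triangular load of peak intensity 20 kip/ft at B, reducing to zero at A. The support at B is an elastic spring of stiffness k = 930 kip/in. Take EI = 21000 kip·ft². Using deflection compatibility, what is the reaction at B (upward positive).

R_B = 64.62 kip

Remove the prop at B; the released (primary) structure is a cantilever built in at A.
Primary-structure tip deflection at B by superposition:
  point load 48 at a = 4: Pa²(3L − a)/(6EI) = 3328/EI
  triangular load, peak 20 at the free end: 11w₀L⁴/(120EI) = 18333/EI
  δ_0 = 21661/EI
Flexibility coefficient — unit upward force at B: δ_{BB} = L³/(3EI) = 333.3/EI.
With EI = 21000 kip·ft²: δ_0 = 1.0315 ft and δ_{BB} = 0.015873 ft/kip.
Compatibility — the spring shortens by R_B/k under the reaction it provides: δ_0 − R_B·δ_{BB} = R_B/k. With 1/k = 1/(930×12) ft/kip = 0.00009 ft/kip, R_B = δ_0 / (δ_{BB} + 1/k) = 1.0315 / (0.015873 + 0.00009) = 64.62 kip.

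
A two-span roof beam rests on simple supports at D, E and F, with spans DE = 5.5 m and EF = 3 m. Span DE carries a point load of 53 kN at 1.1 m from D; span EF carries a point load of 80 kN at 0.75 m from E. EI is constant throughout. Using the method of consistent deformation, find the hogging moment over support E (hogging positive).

Take M_E as the redundant. Released structure: two simple spans DE and EF with a hinge at E.
Discontinuity in slope at E on the released structure — sum the simple-span end rotations:
  span DE: point load 53 at a = 1.1: Pab(L + a)/(6LEI) = 51.3/EI
  span EF: point load 80 at a = 0.75: Pab(L + b)/(6LEI) = 39.38/EI
  relative rotation θ_0 = (51.3 + 39.38)/EI = 90.68/EI
A unit hogging moment at E produces rotation L₁/(3EI) + L₂/(3EI) = 2.833/EI.
Slope continuity at E: θ_0 = M_E·2.833/EI, so M_E = 90.68/2.833 = 32 kN·m (hogging).

M_E = 32 kN·m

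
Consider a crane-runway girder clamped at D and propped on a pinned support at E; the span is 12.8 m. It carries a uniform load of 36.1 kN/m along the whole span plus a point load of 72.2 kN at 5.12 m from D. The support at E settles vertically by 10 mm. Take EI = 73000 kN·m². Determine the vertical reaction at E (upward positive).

Take the reaction at E as the redundant and release it; the primary structure is a cantilever fixed at D.
Primary-structure tip deflection at E by superposition:
  UDL 36.1: wL⁴/(8EI) = 121131/EI
  point load 72.2 at a = 5.12: Pa²(3L − a)/(6EI) = 10498/EI
  δ_0 = 131630/EI
Tip deflection under a unit load at E: L³/(3EI) = 699.1/EI.
With EI = 73000 kN·m²: δ_0 = 1.8031 m and δ_{EE} = 0.009576 m/kN.
Compatibility — the beam at E must follow the support down by 0.01 m: δ_0 − R_E·δ_{EE} = 0.01, so R_E = (1.8031 − 0.01)/0.009576 = 187.3 kN.

R_E = 187.3 kN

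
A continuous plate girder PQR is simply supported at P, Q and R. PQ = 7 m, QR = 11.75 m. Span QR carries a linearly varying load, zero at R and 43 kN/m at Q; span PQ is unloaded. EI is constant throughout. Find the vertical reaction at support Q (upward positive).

Take M_Q as the redundant. Released structure: two simple spans PQ and QR with a hinge at Q.
Rotations at Q on the released spans (each span's end-slope, ×1/EI):
  span QR: triangular load, peak 43: w₀L³/(45EI) = 1550/EI
  relative rotation θ_0 = (0 + 1550)/EI = 1550/EI
A unit hogging moment at Q produces rotation L₁/(3EI) + L₂/(3EI) = 6.25/EI.
Slope continuity at Q: θ_0 = M_Q·6.25/EI, so M_Q = 1550/6.25 = 248 kN·m (hogging).
Span PQ, ΣM about P with M_Q applied at Q: R_Q^{PQ}·7 = 0 + 248, so R_Q^{PQ} = 35.43 kN and R_P = 0 − 35.43 = -35.43 kN.
Span QR, ΣM about R: R_Q^{QR}·11.75 = 1979 + 248, so R_Q^{QR} = 189.5 kN and R_R = 252.6 − 189.5 = 63.1 kN.
R_Q = 35.43 + 189.5 = 225 kN.

R_Q = 225 kN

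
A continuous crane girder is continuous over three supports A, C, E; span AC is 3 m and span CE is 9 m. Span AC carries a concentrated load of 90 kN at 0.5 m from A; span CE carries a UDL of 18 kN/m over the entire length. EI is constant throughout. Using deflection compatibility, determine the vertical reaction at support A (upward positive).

Take M_C as the redundant. Released structure: two simple spans AC and CE with a hinge at C.
End slopes at the hinge C, treating each span as simply supported:
  span AC: point load 90 at a = 0.5: Pab(L + a)/(6LEI) = 21.88/EI
  span CE: UDL 18: wL³/(24EI) = 546.8/EI
  relative rotation θ_0 = (21.88 + 546.8)/EI = 568.6/EI
A unit hogging moment at C produces rotation L₁/(3EI) + L₂/(3EI) = 4/EI.
Slope continuity at C: θ_0 = M_C·4/EI, so M_C = 568.6/4 = 142.2 kN·m (hogging).
Span AC, ΣM about A with M_C applied at C: R_C^{AC}·3 = 45 + 142.2, so R_C^{AC} = 62.39 kN and R_A = 90 − 62.39 = 27.61 kN.

R_A = 27.61 kN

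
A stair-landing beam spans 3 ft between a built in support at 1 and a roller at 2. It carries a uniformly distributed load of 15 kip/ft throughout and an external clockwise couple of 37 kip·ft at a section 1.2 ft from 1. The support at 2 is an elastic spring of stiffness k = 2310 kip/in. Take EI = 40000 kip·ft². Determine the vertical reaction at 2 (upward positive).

R_2 = 24.75 kip

Take the reaction at 2 as the redundant and release it; the primary structure is a cantilever fixed at 1.
Free-end deflection of the primary structure under the applied loading (downward +):
  UDL 15: wL⁴/(8EI) = 151.9/EI
  clockwise couple 37 at a = 1.2: M₀a(2L − a)/(2EI) = 106.6/EI
  δ_0 = 258.4/EI
Tip deflection under a unit load at 2: L³/(3EI) = 9/EI.
With EI = 40000 kip·ft²: δ_0 = 0.006461 ft and δ_{22} = 0.000225 ft/kip.
Compatibility — the spring shortens by R_2/k under the reaction it provides: δ_0 − R_2·δ_{22} = R_2/k. With 1/k = 1/(2310×12) ft/kip = 0.000036 ft/kip, R_2 = δ_0 / (δ_{22} + 1/k) = 0.006461 / (0.000225 + 0.000036) = 24.75 kip.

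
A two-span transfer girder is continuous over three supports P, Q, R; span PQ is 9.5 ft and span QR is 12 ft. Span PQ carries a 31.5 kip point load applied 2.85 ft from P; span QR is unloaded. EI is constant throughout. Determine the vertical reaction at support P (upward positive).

Take M_Q as the redundant. Released structure: two simple spans PQ and QR with a hinge at Q.
End slopes at the hinge Q, treating each span as simply supported:
  span PQ: point load 31.5 at a = 2.85: Pab(L + a)/(6LEI) = 129.4/EI
  relative rotation θ_0 = (129.4 + 0)/EI = 129.4/EI
A unit hogging moment at Q produces rotation L₁/(3EI) + L₂/(3EI) = 7.167/EI.
Compatibility: M_Q·(L₁+L₂)/(3EI) = θ_0, giving M_Q = 18.05 kip·ft (hogging).
Span PQ, ΣM about P with M_Q applied at Q: R_Q^{PQ}·9.5 = 89.78 + 18.05, so R_Q^{PQ} = 11.35 kip and R_P = 31.5 − 11.35 = 20.15 kip.

R_P = 20.15 kip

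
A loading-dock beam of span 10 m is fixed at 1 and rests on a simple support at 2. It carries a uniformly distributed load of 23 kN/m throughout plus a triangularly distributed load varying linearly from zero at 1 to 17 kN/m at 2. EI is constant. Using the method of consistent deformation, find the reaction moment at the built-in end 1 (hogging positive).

M_1 = 386.7 kN·m

Remove the prop at 2; the released (primary) structure is a cantilever built in at 1.
Deflection at 2 on the released cantilever, summing each load's contribution:
  UDL 23: wL⁴/(8EI) = 28750/EI
  triangular load, peak 17 at the free end: 11w₀L⁴/(120EI) = 15583/EI
  δ_0 = 44333/EI
Flexibility coefficient — unit upward force at 2: δ_{22} = L³/(3EI) = 333.3/EI.
Compatibility at 2: δ_0 − R_2·δ_{22} = 0, so R_2 = 44333/333.3 = 133 kN.
Moment equilibrium about 1: M_1 = Σ(load moments about 1) − R_2·L = 1717 − 133×10 = 386.7 kN·m.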